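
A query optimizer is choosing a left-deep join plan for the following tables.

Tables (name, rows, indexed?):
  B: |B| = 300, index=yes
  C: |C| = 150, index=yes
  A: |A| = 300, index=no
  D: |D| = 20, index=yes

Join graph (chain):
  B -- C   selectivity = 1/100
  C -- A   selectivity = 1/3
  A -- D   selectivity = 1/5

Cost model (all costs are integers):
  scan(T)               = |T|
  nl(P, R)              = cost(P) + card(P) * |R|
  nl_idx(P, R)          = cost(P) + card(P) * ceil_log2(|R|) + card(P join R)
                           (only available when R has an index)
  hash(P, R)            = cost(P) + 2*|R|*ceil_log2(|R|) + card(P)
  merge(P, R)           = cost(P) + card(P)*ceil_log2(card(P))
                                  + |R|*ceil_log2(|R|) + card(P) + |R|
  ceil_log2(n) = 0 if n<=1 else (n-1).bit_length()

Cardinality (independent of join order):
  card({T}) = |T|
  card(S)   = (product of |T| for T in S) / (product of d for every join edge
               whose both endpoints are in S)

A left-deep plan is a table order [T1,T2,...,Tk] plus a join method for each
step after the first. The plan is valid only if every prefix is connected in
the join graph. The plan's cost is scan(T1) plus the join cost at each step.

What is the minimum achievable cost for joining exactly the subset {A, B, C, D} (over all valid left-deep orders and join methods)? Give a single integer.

Selinger DP over subsets of {A,B,C,D}:
  {B}: scan cost=300, card=300
  {C}: scan cost=150, card=150
  {A}: scan cost=300, card=300
  {D}: scan cost=20, card=20
  {BC}: card=450; try (B,nl_idx)→1950, (C,hash)→3000, (C,nl_idx)→3150, (B,merge)→4500, (C,merge)→4650, (B,hash)→5700 …(+2); best=1950 via (B,nl_idx)
  {AC}: card=15000; try (C,hash)→3000, (A,merge)→4500, (C,merge)→4650, (A,hash)→5700, (C,nl_idx)→17700, (A,nl)→45150 …(+1); best=3000 via (C,hash)
  {AD}: card=1200; try (D,hash)→800, (D,nl_idx)→3000, (A,merge)→3140, (D,merge)→3420, (A,hash)→5440, (A,nl)→6020 …(+1); best=800 via (D,hash)
  {ABC}: card=45000; try (A,hash)→7800, (A,merge)→9450, (B,hash)→23400, (A,nl)→136950, (B,nl_idx)→183000, (B,merge)→231000 …(+1); best=7800 via (A,hash)
  {ACD}: card=60000; try (C,hash)→4400, (C,merge)→16550, (D,hash)→18200, (C,nl_idx)→70400, (D,nl_idx)→138000, (C,nl)→180800 …(+2); best=4400 via (C,hash)
  {ABCD}: card=180000; try (D,hash)→53000, (B,hash)→69800, (D,nl_idx)→412800, (B,nl_idx)→724400, (D,merge)→772920, (D,nl)→907800 …(+2); best=53000 via (D,hash)

53000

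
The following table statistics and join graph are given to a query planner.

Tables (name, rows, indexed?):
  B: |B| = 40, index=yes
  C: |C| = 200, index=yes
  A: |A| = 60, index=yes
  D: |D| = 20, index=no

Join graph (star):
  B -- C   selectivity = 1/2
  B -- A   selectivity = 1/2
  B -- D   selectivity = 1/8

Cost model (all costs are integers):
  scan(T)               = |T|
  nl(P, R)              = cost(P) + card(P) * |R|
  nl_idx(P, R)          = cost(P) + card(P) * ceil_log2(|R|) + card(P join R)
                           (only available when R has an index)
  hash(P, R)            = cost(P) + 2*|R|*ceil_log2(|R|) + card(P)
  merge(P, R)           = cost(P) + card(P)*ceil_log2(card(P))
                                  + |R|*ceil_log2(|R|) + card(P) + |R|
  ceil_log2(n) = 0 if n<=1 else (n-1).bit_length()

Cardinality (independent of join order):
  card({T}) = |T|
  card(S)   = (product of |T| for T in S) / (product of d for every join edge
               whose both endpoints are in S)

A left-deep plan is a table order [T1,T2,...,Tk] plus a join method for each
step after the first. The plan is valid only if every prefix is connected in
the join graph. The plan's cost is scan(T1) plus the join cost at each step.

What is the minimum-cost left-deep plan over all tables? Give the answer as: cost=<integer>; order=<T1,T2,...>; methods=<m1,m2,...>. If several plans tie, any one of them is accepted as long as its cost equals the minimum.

cost=7260; order=D,B,A,C; methods=nl_idx,hash,hash

Selinger DP (subsets sized 1..n):
  {B}: scan cost=40, card=40
  {C}: scan cost=200, card=200
  {A}: scan cost=60, card=60
  {D}: scan cost=20, card=20
  {BC}: card=4000; try (B,hash)→880, (C,merge)→2120, (B,merge)→2280, (C,hash)→3280, (C,nl_idx)→4360, (B,nl_idx)→5400 …(+2); best=880 via (B,hash)
  {AB}: card=1200; try (B,hash)→600, (A,merge)→740, (B,merge)→760, (A,hash)→800, (A,nl_idx)→1480, (B,nl_idx)→1620 …(+2); best=600 via (B,hash)
  {BD}: card=100; try (B,nl_idx)→240, (D,hash)→280, (B,merge)→420, (D,merge)→440, (B,hash)→520, (B,nl)→820 …(+1); best=240 via (B,nl_idx)
  {ABC}: card=120000; try (C,hash)→5000, (A,hash)→5600, (C,merge)→16800, (A,merge)→53300, (C,nl_idx)→130200, (A,nl_idx)→144880 …(+2); best=5000 via (C,hash)
  {BCD}: card=10000; try (C,merge)→2840, (C,hash)→3540, (D,hash)→5080, (C,nl_idx)→11040, (C,nl)→20240, (D,merge)→53000 …(+1); best=2840 via (C,merge)
  {ABD}: card=3000; try (A,hash)→1060, (A,merge)→1460, (D,hash)→2000, (A,nl_idx)→3840, (A,nl)→6240, (D,merge)→15120 …(+1); best=1060 via (A,hash)
  {ABCD}: card=300000; try (C,hash)→7260, (A,hash)→13560, (C,merge)→41860, (D,hash)→125200, (A,merge)→153260, (C,nl_idx)→325060 …(+5); best=7260 via (C,hash)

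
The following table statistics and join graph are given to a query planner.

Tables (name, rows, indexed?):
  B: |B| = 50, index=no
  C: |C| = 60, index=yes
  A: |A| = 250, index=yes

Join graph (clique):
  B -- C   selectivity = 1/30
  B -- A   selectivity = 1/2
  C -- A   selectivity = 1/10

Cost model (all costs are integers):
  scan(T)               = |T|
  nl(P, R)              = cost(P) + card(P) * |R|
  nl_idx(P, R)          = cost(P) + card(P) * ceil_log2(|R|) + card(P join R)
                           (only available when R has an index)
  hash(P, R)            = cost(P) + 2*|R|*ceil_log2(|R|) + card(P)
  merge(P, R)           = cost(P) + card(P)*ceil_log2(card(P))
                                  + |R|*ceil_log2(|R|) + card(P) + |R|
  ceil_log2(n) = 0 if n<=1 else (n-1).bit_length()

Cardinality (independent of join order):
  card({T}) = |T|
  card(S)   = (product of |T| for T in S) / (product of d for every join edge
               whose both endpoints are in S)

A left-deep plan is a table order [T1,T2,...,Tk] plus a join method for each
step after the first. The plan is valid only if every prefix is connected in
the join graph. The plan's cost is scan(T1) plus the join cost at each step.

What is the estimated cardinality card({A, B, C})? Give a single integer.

Tables in S: A(250), B(50), C(60)
Edges inside S: B-C(d=30), B-A(d=2), C-A(d=10)
numerator = 250 * 50 * 60 = 750000
denominator = 30 * 2 * 10 = 600
card(S) = 750000 / 600 = 1250

1250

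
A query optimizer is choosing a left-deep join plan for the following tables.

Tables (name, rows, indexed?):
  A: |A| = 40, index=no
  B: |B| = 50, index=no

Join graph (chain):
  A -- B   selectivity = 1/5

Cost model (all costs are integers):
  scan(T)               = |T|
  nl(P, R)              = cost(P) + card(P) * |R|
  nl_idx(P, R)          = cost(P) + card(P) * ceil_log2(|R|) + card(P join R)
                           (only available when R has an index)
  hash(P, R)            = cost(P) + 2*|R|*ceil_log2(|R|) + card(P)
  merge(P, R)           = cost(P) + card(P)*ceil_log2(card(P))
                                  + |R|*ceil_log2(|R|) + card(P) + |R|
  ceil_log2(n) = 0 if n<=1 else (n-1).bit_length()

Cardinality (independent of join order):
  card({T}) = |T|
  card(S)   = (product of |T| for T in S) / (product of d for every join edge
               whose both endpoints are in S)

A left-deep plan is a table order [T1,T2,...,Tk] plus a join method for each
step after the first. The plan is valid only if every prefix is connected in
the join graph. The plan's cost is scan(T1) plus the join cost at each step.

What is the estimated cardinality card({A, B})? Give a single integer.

Tables in S: A(40), B(50)
Edges inside S: A-B(d=5)
numerator = 40 * 50 = 2000
denominator = 5 = 5
card(S) = 2000 / 5 = 400

400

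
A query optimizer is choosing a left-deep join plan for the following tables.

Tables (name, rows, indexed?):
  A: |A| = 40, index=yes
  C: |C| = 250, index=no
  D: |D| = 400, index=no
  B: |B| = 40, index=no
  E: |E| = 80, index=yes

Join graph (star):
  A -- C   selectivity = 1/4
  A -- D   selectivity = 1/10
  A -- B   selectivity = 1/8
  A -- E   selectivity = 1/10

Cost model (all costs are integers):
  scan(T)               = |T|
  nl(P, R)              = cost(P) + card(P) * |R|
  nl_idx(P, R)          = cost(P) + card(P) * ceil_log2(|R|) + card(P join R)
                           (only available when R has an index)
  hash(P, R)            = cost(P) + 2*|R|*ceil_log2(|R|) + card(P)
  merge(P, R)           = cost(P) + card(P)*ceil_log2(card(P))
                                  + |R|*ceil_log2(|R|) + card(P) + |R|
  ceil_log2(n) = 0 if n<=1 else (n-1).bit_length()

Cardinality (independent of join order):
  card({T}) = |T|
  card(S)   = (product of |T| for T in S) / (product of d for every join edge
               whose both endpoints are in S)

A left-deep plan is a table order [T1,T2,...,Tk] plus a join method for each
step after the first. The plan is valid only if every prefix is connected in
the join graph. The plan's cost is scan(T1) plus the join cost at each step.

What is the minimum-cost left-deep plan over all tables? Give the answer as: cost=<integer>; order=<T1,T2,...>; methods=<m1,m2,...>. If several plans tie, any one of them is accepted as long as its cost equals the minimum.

cost=78240; order=A,E,B,D,C; methods=nl_idx,hash,hash,hash

Selinger DP (subsets sized 1..n):
  {A}: scan cost=40, card=40
  {C}: scan cost=250, card=250
  {D}: scan cost=400, card=400
  {B}: scan cost=40, card=40
  {E}: scan cost=80, card=80
  {AC}: card=2500; try (A,hash)→980, (C,merge)→2570, (A,merge)→2780, (C,hash)→4080, (A,nl_idx)→4250, (C,nl)→10040 …(+1); best=980 via (A,hash)
  {AD}: card=1600; try (A,hash)→1280, (D,merge)→4320, (A,nl_idx)→4400, (A,merge)→4680, (D,hash)→7280, (D,nl)→16040 …(+1); best=1280 via (A,hash)
  {AB}: card=200; try (A,nl_idx)→480, (B,hash)→560, (A,hash)→560, (B,merge)→600, (A,merge)→600, (B,nl)→1640 …(+1); best=480 via (A,nl_idx)
  {AE}: card=320; try (E,nl_idx)→640, (A,hash)→640, (A,nl_idx)→880, (E,merge)→960, (A,merge)→1000, (E,hash)→1200 …(+2); best=640 via (E,nl_idx)
  {ACD}: card=100000; try (C,hash)→6880, (D,hash)→10680, (C,merge)→22730, (D,merge)→37480, (C,nl)→401280, (D,nl)→1000980; best=6880 via (C,hash)
  {ABC}: card=12500; try (B,hash)→3960, (C,merge)→4530, (C,hash)→4680, (B,merge)→33760, (C,nl)→50480, (B,nl)→100980; best=3960 via (B,hash)
  {ACE}: card=20000; try (E,hash)→4600, (C,hash)→4960, (C,merge)→6090, (E,merge)→34120, (E,nl_idx)→38480, (C,nl)→80640 …(+1); best=4600 via (E,hash)
  {ABD}: card=8000; try (B,hash)→3360, (D,merge)→6280, (D,hash)→7880, (B,merge)→20760, (B,nl)→65280, (D,nl)→80480; best=3360 via (B,hash)
  {ADE}: card=12800; try (E,hash)→4000, (D,merge)→7840, (D,hash)→8160, (E,merge)→21120, (E,nl_idx)→25280, (D,nl)→128640 …(+1); best=4000 via (E,hash)
  {ABE}: card=1600; try (B,hash)→1440, (E,hash)→1800, (E,merge)→2920, (E,nl_idx)→3480, (B,merge)→4120, (B,nl)→13440 …(+1); best=1440 via (B,hash)
  {ABCD}: card=500000; try (C,hash)→15360, (D,hash)→23660, (B,hash)→107360, (C,merge)→117610, (D,merge)→195460, (B,merge)→1807160 …(+3); best=15360 via (C,hash)
  {ACDE}: card=800000; try (C,hash)→20800, (D,hash)→31800, (E,hash)→108000, (C,merge)→198250, (D,merge)→328600, (E,nl_idx)→1506880 …(+4); best=20800 via (C,hash)
  {ABCE}: card=100000; try (C,hash)→7040, (E,hash)→17580, (C,merge)→22890, (B,hash)→25080, (E,nl_idx)→191460, (E,merge)→192100 …(+4); best=7040 via (C,hash)
  {ABDE}: card=64000; try (D,hash)→10240, (E,hash)→12480, (B,hash)→17280, (D,merge)→24640, (E,merge)→116000, (E,nl_idx)→123360 …(+4); best=10240 via (D,hash)
  {ABCDE}: card=4000000; try (C,hash)→78240, (D,hash)→114240, (E,hash)→516480, (B,hash)→821280, (C,merge)→1100490, (D,merge)→1811040 …(+7); best=78240 via (C,hash)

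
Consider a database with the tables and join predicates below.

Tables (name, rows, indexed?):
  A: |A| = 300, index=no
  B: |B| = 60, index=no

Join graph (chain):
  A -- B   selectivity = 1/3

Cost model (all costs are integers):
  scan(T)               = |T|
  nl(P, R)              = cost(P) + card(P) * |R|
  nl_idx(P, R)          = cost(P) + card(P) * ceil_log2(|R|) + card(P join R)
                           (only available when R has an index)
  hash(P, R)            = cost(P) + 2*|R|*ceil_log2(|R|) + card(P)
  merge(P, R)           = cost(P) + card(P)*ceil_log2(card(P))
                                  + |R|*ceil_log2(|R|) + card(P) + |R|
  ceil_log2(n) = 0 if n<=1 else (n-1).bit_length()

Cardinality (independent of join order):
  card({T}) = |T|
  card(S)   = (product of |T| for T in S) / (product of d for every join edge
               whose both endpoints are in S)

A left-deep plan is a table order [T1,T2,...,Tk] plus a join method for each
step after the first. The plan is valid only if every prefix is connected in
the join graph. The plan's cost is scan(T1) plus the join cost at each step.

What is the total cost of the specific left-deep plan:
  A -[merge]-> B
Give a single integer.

step 1: scan A: cost=300, card=300
step 2: join B via merge
    card(P join B) = 300*60/(3) = 6000
    cost = 300 + 300*9 + 60*6 + 300 + 60 = 3720

3720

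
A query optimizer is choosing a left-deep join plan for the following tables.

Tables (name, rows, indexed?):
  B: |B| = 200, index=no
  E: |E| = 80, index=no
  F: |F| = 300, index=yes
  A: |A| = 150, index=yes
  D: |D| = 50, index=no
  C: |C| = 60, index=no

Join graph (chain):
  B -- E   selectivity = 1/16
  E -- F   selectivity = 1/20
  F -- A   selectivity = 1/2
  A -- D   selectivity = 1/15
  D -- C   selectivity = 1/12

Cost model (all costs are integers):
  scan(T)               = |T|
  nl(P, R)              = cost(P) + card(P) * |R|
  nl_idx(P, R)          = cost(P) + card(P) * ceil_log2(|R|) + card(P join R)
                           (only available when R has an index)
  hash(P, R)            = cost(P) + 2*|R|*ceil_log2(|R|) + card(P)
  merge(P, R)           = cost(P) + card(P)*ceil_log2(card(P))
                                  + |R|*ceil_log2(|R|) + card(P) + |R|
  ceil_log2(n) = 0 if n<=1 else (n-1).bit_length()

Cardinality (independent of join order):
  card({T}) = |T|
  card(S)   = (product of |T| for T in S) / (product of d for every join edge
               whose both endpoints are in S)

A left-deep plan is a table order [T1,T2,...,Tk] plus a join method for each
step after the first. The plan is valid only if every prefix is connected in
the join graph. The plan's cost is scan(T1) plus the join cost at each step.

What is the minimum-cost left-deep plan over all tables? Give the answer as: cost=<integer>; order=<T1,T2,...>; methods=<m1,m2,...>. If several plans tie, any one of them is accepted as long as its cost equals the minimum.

cost=1886840; order=A,D,F,E,C,B; methods=hash,hash,hash,hash,hash

Selinger DP (subsets sized 1..n):
  {B}: scan cost=200, card=200
  {E}: scan cost=80, card=80
  {F}: scan cost=300, card=300
  {A}: scan cost=150, card=150
  {D}: scan cost=50, card=50
  {C}: scan cost=60, card=60
  {BE}: card=1000; try (E,hash)→1520, (B,merge)→2520, (E,merge)→2640, (B,hash)→3360, (B,nl)→16080, (E,nl)→16200; best=1520 via (E,hash)
  {EF}: card=1200; try (E,hash)→1720, (F,nl_idx)→2000, (F,merge)→3720, (E,merge)→3940, (F,hash)→5560, (F,nl)→24080 …(+1); best=1720 via (E,hash)
  {AF}: card=22500; try (A,hash)→3000, (F,merge)→4500, (A,merge)→4650, (F,hash)→5700, (F,nl_idx)→24000, (A,nl_idx)→25200 …(+2); best=3000 via (A,hash)
  {AD}: card=500; try (D,hash)→900, (A,nl_idx)→950, (A,merge)→1750, (D,merge)→1850, (A,hash)→2500, (A,nl)→7550 …(+1); best=900 via (D,hash)
  {CD}: card=250; try (D,hash)→720, (C,hash)→820, (C,merge)→820, (D,merge)→830, (C,nl)→3050, (D,nl)→3060; best=720 via (D,hash)
  {BEF}: card=15000; try (B,hash)→6120, (F,hash)→7920, (F,merge)→15520, (B,merge)→17920, (F,nl_idx)→25520, (B,nl)→241720 …(+1); best=6120 via (B,hash)
  {AEF}: card=90000; try (A,hash)→5320, (A,merge)→17470, (E,hash)→26620, (A,nl_idx)→101320, (A,nl)→181720, (E,merge)→363640 …(+1); best=5320 via (A,hash)
  {ADF}: card=75000; try (F,hash)→6800, (F,merge)→8900, (D,hash)→26100, (F,nl_idx)→80400, (F,nl)→150900, (D,merge)→363350 …(+1); best=6800 via (F,hash)
  {ACD}: card=2500; try (C,hash)→2120, (A,hash)→3370, (A,merge)→4320, (A,nl_idx)→5220, (C,merge)→6320, (C,nl)→30900 …(+1); best=2120 via (C,hash)
  {ABEF}: card=1125000; try (A,hash)→23520, (B,hash)→98520, (A,merge)→232470, (A,nl_idx)→1251120, (B,merge)→1627120, (A,nl)→2256120 …(+1); best=23520 via (A,hash)
  {ADEF}: card=300000; try (E,hash)→82920, (D,hash)→95920, (E,merge)→1357440, (D,merge)→1625670, (D,nl)→4505320, (E,nl)→6006800; best=82920 via (E,hash)
  {ACDF}: card=375000; try (F,hash)→10020, (F,merge)→37620, (C,hash)→82520, (F,nl_idx)→399620, (F,nl)→752120, (C,merge)→1357220 …(+1); best=10020 via (F,hash)
  {ABDEF}: card=3750000; try (B,hash)→386120, (D,hash)→1149120, (B,merge)→6084720, (D,merge)→24773870, (D,nl)→56273520, (B,nl)→60082920; best=386120 via (B,hash)
  {ACDEF}: card=1500000; try (C,hash)→383640, (E,hash)→386140, (C,merge)→6083340, (E,merge)→7510660, (C,nl)→18082920, (E,nl)→30010020; best=383640 via (C,hash)
  {ABCDEF}: card=18750000; try (B,hash)→1886840, (C,hash)→4136840, (B,merge)→33385440, (C,merge)→86636540, (C,nl)→225386120, (B,nl)→300383640; best=1886840 via (B,hash)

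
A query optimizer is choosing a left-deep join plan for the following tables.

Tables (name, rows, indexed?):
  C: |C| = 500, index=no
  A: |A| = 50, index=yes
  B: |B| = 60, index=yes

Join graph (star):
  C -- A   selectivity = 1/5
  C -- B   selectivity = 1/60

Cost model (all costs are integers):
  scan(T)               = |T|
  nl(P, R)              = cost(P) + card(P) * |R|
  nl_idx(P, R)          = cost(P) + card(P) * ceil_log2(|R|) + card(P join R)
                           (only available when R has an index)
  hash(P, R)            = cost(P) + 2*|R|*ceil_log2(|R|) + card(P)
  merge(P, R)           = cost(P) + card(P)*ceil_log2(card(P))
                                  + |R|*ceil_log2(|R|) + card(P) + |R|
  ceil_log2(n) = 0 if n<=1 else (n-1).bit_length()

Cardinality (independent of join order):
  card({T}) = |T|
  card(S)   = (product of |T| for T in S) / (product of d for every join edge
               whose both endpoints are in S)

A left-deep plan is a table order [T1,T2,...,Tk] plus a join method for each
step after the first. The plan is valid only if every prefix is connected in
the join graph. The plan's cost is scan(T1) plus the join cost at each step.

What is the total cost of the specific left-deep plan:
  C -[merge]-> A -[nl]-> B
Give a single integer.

step 1: scan C: cost=500, card=500
step 2: join A via merge
    card(P join A) = 500*50/(5) = 5000
    cost = 500 + 500*9 + 50*6 + 500 + 50 = 5850
step 3: join B via nl
    card(P join B) = 5000*60/(60) = 5000
    cost = 5850 + 5000*60 = 305850

305850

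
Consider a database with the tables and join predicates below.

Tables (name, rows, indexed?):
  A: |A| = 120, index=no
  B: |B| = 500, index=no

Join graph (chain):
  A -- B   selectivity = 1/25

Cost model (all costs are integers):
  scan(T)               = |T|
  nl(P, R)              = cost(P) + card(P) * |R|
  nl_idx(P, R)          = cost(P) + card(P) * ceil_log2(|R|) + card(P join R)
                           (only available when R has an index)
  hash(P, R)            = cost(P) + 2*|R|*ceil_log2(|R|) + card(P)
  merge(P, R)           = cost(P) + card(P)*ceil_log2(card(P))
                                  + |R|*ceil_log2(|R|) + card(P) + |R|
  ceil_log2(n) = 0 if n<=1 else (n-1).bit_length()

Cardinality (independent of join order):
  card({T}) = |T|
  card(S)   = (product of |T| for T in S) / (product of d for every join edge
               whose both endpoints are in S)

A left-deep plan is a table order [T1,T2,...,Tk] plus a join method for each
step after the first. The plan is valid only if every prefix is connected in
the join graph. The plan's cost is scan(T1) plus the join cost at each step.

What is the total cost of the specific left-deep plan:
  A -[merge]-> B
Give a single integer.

step 1: scan A: cost=120, card=120
step 2: join B via merge
    card(P join B) = 120*500/(25) = 2400
    cost = 120 + 120*7 + 500*9 + 120 + 500 = 6080

6080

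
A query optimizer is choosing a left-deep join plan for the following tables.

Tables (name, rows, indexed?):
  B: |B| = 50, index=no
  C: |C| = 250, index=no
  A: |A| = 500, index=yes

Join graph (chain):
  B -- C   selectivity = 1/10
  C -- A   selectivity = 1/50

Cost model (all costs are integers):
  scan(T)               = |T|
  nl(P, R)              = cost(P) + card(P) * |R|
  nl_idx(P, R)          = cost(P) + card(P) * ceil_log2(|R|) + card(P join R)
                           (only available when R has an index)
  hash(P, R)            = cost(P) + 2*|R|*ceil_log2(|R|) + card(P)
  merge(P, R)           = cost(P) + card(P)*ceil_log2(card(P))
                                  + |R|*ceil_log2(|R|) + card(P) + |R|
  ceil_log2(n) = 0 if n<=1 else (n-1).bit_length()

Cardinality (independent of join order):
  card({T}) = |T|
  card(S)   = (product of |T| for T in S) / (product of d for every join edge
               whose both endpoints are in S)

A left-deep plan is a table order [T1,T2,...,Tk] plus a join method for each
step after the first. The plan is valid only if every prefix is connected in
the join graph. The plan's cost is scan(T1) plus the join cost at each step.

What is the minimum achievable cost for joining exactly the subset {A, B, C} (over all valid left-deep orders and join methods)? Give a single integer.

Selinger DP over subsets of {A,B,C}:
  {B}: scan cost=50, card=50
  {C}: scan cost=250, card=250
  {A}: scan cost=500, card=500
  {BC}: card=1250; try (B,hash)→1100, (C,merge)→2650, (B,merge)→2850, (C,hash)→4100, (C,nl)→12550, (B,nl)→12750; best=1100 via (B,hash)
  {AC}: card=2500; try (C,hash)→5000, (A,nl_idx)→5000, (A,merge)→7500, (C,merge)→7750, (A,hash)→9500, (A,nl)→125250 …(+1); best=5000 via (C,hash)
  {ABC}: card=12500; try (B,hash)→8100, (A,hash)→11350, (A,merge)→21100, (A,nl_idx)→24850, (B,merge)→37850, (B,nl)→130000 …(+1); best=8100 via (B,hash)

8100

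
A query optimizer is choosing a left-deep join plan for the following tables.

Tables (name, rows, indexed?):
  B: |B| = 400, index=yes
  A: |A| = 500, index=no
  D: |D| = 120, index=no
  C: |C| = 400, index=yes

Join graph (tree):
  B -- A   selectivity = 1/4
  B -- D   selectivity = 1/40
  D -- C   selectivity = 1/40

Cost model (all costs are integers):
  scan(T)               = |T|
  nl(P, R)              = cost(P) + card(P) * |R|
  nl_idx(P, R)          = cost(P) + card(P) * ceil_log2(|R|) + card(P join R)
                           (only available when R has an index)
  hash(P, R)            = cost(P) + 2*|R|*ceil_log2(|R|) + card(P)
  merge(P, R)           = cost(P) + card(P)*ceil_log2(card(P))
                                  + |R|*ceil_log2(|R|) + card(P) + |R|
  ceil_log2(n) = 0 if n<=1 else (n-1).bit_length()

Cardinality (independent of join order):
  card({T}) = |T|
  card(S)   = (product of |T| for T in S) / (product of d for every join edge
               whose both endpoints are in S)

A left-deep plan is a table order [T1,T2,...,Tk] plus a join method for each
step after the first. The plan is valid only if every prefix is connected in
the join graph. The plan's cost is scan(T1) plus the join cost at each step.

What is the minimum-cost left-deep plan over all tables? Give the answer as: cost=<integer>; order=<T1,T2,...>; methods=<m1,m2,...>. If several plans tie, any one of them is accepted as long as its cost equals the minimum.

cost=31800; order=D,B,C,A; methods=nl_idx,hash,hash

Selinger DP (subsets sized 1..n):
  {B}: scan cost=400, card=400
  {A}: scan cost=500, card=500
  {D}: scan cost=120, card=120
  {C}: scan cost=400, card=400
  {AB}: card=50000; try (B,hash)→8200, (A,merge)→9400, (B,merge)→9500, (A,hash)→9800, (B,nl_idx)→55000, (A,nl)→200400 …(+1); best=8200 via (B,hash)
  {BD}: card=1200; try (B,nl_idx)→2400, (D,hash)→2480, (B,merge)→5080, (D,merge)→5360, (B,hash)→7440, (B,nl)→48120 …(+1); best=2400 via (B,nl_idx)
  {CD}: card=1200; try (C,nl_idx)→2400, (D,hash)→2480, (C,merge)→5080, (D,merge)→5360, (C,hash)→7440, (C,nl)→48120 …(+1); best=2400 via (C,nl_idx)
  {ABD}: card=150000; try (A,hash)→12600, (A,merge)→21800, (D,hash)→59880, (A,nl)→602400, (D,merge)→859160, (D,nl)→6008200; best=12600 via (A,hash)
  {BCD}: card=12000; try (C,hash)→10800, (B,hash)→10800, (C,merge)→20800, (B,merge)→20800, (C,nl_idx)→25200, (B,nl_idx)→25200 …(+2); best=10800 via (C,hash)
  {ABCD}: card=1500000; try (A,hash)→31800, (C,hash)→169800, (A,merge)→195800, (C,nl_idx)→2862600, (C,merge)→2866600, (A,nl)→6010800 …(+1); best=31800 via (A,hash)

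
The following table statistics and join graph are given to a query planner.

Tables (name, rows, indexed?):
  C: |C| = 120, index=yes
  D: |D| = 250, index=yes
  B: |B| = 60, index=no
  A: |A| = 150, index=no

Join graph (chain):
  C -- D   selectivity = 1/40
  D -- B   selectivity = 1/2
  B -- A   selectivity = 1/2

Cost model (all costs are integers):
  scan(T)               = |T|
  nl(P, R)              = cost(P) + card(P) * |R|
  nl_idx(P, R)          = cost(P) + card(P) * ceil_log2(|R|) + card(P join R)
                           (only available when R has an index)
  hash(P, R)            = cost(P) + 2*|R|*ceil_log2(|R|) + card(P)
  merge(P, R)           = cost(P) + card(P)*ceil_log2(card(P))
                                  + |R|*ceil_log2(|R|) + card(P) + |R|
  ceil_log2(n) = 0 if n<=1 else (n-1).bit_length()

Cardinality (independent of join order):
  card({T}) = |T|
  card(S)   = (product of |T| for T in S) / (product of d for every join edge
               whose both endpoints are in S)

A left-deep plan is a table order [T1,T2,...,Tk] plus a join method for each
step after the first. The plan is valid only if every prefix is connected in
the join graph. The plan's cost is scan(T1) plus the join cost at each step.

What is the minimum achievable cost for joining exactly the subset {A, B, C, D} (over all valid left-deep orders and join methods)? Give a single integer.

Selinger DP over subsets of {A,B,C,D}:
  {C}: scan cost=120, card=120
  {D}: scan cost=250, card=250
  {B}: scan cost=60, card=60
  {A}: scan cost=150, card=150
  {CD}: card=750; try (D,nl_idx)→1830, (C,hash)→2180, (C,nl_idx)→2750, (D,merge)→3330, (C,merge)→3460, (D,hash)→4240 …(+2); best=1830 via (D,nl_idx)
  {BD}: card=7500; try (B,hash)→1220, (D,merge)→2730, (B,merge)→2920, (D,hash)→4120, (D,nl_idx)→8040, (D,nl)→15060 …(+1); best=1220 via (B,hash)
  {AB}: card=4500; try (B,hash)→1020, (A,merge)→1830, (B,merge)→1920, (A,hash)→2520, (A,nl)→9060, (B,nl)→9150; best=1020 via (B,hash)
  {BCD}: card=22500; try (B,hash)→3300, (C,hash)→10400, (B,merge)→10500, (B,nl)→46830, (C,nl_idx)→76220, (C,merge)→107180 …(+1); best=3300 via (B,hash)
  {ABD}: card=562500; try (D,hash)→9520, (A,hash)→11120, (D,merge)→66270, (A,merge)→107570, (D,nl_idx)→599520, (D,nl)→1126020 …(+1); best=9520 via (D,hash)
  {ABCD}: card=1687500; try (A,hash)→28200, (A,merge)→364650, (C,hash)→573700, (A,nl)→3378300, (C,nl_idx)→5634520, (C,merge)→11822980 …(+1); best=28200 via (A,hash)

28200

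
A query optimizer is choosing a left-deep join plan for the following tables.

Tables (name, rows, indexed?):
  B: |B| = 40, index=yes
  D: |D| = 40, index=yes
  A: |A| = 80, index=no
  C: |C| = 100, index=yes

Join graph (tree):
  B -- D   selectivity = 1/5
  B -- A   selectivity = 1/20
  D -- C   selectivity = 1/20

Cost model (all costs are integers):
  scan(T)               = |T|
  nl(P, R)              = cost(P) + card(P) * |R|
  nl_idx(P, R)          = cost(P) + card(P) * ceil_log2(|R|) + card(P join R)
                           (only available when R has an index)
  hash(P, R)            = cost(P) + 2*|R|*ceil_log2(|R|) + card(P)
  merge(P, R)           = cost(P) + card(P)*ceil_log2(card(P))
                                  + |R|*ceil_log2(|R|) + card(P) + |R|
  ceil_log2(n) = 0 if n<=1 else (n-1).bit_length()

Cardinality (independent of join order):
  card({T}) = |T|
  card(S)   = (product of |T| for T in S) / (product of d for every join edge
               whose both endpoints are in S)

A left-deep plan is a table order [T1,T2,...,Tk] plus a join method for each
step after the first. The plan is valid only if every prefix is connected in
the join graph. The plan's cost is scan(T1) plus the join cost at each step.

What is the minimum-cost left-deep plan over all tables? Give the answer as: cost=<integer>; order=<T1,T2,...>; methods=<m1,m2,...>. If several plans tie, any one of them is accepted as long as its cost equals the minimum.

cost=3920; order=D,C,B,A; methods=nl_idx,hash,hash

Selinger DP (subsets sized 1..n):
  {B}: scan cost=40, card=40
  {D}: scan cost=40, card=40
  {A}: scan cost=80, card=80
  {C}: scan cost=100, card=100
  {BD}: card=320; try (D,hash)→560, (B,hash)→560, (D,merge)→600, (D,nl_idx)→600, (B,merge)→600, (B,nl_idx)→600 …(+2); best=560 via (D,hash)
  {AB}: card=160; try (B,hash)→640, (B,nl_idx)→720, (A,merge)→960, (B,merge)→1000, (A,hash)→1200, (A,nl)→3240 …(+1); best=640 via (B,hash)
  {CD}: card=200; try (C,nl_idx)→520, (D,hash)→680, (D,nl_idx)→900, (C,merge)→1120, (D,merge)→1180, (C,hash)→1480 …(+2); best=520 via (C,nl_idx)
  {ABD}: card=1280; try (D,hash)→1280, (A,hash)→2000, (D,merge)→2360, (D,nl_idx)→2880, (A,merge)→4400, (D,nl)→7040 …(+1); best=1280 via (D,hash)
  {BCD}: card=1600; try (B,hash)→1200, (C,hash)→2280, (B,merge)→2600, (B,nl_idx)→3320, (C,nl_idx)→4400, (C,merge)→4560 …(+2); best=1200 via (B,hash)
  {ABCD}: card=6400; try (A,hash)→3920, (C,hash)→3960, (C,nl_idx)→16640, (C,merge)→17440, (A,merge)→21040, (A,nl)→129200 …(+1); best=3920 via (A,hash)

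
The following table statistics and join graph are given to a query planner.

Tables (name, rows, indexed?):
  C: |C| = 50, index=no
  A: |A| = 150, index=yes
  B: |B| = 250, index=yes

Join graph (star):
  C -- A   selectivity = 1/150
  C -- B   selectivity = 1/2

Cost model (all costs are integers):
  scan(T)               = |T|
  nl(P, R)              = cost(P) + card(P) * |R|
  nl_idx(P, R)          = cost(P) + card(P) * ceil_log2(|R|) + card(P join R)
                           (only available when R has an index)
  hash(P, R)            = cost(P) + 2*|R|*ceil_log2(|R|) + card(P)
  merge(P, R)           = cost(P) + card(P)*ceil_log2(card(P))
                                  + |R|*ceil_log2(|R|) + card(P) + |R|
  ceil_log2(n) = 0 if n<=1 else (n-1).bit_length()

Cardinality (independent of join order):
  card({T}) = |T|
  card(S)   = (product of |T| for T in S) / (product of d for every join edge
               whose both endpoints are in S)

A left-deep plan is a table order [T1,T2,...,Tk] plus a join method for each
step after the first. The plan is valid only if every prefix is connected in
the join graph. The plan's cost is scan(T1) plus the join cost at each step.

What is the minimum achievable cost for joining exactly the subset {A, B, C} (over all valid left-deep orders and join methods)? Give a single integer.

3100

Selinger DP over subsets of {A,B,C}:
  {C}: scan cost=50, card=50
  {A}: scan cost=150, card=150
  {B}: scan cost=250, card=250
  {AC}: card=50; try (A,nl_idx)→500, (C,hash)→900, (A,merge)→1750, (C,merge)→1850, (A,hash)→2500, (A,nl)→7550 …(+1); best=500 via (A,nl_idx)
  {BC}: card=6250; try (C,hash)→1100, (B,merge)→2650, (C,merge)→2850, (B,hash)→4100, (B,nl_idx)→6700, (B,nl)→12550 …(+1); best=1100 via (C,hash)
  {ABC}: card=6250; try (B,merge)→3100, (B,hash)→4550, (B,nl_idx)→7150, (A,hash)→9750, (B,nl)→13000, (A,nl_idx)→57350 …(+2); best=3100 via (B,merge)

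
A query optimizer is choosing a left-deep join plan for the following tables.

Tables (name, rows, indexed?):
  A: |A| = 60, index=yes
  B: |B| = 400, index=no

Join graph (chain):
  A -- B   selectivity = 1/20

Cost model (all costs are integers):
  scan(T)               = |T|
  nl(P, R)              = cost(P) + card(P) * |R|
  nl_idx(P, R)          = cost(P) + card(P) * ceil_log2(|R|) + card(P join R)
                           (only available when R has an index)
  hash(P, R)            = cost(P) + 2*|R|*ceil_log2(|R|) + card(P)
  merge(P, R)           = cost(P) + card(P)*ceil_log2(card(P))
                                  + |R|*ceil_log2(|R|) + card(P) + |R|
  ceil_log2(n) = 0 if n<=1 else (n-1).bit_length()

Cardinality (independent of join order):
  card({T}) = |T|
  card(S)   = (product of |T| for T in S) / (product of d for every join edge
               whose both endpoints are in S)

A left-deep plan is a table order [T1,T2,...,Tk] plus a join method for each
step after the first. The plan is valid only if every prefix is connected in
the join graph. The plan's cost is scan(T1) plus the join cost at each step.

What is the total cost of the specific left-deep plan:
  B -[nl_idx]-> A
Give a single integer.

4000

step 1: scan B: cost=400, card=400
step 2: join A via nl_idx
    card(P join A) = 400*60/(20) = 1200
    cost = 400 + 400*6 + 1200 = 4000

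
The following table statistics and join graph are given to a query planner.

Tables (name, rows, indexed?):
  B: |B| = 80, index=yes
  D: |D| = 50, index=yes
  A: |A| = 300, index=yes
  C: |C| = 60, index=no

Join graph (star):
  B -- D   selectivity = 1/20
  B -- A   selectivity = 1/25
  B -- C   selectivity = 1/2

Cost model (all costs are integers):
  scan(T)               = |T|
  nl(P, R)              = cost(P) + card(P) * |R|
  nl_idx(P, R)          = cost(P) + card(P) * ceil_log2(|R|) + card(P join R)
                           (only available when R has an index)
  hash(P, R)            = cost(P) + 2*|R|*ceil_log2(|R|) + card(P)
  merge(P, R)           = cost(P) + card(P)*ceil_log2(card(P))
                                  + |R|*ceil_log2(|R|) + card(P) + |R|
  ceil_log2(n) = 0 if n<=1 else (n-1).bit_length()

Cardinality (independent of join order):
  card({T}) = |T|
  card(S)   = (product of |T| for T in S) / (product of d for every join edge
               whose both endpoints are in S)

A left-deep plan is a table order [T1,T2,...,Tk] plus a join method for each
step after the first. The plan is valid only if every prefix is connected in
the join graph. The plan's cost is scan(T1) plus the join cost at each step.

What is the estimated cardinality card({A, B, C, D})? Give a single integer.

72000

Tables in S: A(300), B(80), C(60), D(50)
Edges inside S: B-D(d=20), B-A(d=25), B-C(d=2)
numerator = 300 * 80 * 60 * 50 = 72000000
denominator = 20 * 25 * 2 = 1000
card(S) = 72000000 / 1000 = 72000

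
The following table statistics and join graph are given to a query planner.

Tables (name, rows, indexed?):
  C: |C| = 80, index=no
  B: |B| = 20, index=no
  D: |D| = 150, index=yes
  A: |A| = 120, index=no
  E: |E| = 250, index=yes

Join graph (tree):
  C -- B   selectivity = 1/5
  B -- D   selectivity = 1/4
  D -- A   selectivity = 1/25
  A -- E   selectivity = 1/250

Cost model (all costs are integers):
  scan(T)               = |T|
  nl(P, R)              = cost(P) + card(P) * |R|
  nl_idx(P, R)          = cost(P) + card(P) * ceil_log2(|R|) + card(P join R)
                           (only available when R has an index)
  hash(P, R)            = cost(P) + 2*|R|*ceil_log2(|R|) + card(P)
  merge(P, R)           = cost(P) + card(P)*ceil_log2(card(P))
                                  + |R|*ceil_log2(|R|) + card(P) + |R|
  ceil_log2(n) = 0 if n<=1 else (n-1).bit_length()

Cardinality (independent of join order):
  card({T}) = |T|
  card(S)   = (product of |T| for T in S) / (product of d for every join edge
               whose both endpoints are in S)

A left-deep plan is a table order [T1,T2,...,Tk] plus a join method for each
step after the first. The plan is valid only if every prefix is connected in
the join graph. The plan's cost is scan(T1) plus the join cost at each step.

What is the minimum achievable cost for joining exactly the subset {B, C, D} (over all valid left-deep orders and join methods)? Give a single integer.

2370

Selinger DP over subsets of {B,C,D}:
  {C}: scan cost=80, card=80
  {B}: scan cost=20, card=20
  {D}: scan cost=150, card=150
  {BC}: card=320; try (B,hash)→360, (C,merge)→780, (B,merge)→840, (C,hash)→1160, (C,nl)→1620, (B,nl)→1680; best=360 via (B,hash)
  {BD}: card=750; try (B,hash)→500, (D,nl_idx)→930, (D,merge)→1490, (B,merge)→1620, (D,hash)→2440, (D,nl)→3020 …(+1); best=500 via (B,hash)
  {BCD}: card=12000; try (C,hash)→2370, (D,hash)→3080, (D,merge)→4910, (C,merge)→9390, (D,nl_idx)→14920, (D,nl)→48360 …(+1); best=2370 via (C,hash)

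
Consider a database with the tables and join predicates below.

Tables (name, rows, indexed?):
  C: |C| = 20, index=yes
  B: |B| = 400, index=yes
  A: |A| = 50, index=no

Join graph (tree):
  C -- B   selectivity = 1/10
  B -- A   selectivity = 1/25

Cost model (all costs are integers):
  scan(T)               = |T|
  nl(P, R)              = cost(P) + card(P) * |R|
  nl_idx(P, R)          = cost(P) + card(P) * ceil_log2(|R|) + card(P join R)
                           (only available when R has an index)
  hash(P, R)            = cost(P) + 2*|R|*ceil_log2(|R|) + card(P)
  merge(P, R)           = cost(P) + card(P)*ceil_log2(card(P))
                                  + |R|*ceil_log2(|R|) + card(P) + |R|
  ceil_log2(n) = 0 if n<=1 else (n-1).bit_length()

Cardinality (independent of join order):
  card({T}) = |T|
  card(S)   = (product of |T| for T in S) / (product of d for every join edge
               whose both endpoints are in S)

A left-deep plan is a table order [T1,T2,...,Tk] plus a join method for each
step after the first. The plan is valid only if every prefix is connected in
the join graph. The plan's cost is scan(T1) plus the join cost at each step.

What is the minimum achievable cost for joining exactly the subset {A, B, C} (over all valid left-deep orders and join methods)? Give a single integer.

Selinger DP over subsets of {A,B,C}:
  {C}: scan cost=20, card=20
  {B}: scan cost=400, card=400
  {A}: scan cost=50, card=50
  {BC}: card=800; try (C,hash)→1000, (B,nl_idx)→1000, (C,nl_idx)→3200, (B,merge)→4140, (C,merge)→4520, (B,hash)→7240 …(+2); best=1000 via (C,hash)
  {AB}: card=800; try (B,nl_idx)→1300, (A,hash)→1400, (B,merge)→4400, (A,merge)→4750, (B,hash)→7300, (B,nl)→20050 …(+1); best=1300 via (B,nl_idx)
  {ABC}: card=1600; try (C,hash)→2300, (A,hash)→2400, (C,nl_idx)→6900, (A,merge)→10150, (C,merge)→10220, (C,nl)→17300 …(+1); best=2300 via (C,hash)

2300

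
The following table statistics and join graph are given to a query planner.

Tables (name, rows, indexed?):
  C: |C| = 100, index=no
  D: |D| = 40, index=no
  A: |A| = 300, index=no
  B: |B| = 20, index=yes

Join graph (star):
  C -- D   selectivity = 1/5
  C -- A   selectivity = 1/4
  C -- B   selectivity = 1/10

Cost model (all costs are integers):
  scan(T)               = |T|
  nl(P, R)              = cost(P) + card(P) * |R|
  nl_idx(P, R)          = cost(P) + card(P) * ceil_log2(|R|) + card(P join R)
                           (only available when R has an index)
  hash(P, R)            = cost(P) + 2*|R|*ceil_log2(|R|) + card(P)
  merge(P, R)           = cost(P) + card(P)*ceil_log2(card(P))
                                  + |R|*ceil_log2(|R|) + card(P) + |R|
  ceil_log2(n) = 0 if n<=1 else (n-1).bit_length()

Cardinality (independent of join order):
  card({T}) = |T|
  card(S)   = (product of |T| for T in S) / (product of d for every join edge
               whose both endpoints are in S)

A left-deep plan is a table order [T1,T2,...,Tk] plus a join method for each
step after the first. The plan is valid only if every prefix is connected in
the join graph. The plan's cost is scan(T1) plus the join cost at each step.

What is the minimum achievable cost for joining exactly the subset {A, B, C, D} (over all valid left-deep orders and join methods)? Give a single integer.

8080

Selinger DP over subsets of {A,B,C,D}:
  {C}: scan cost=100, card=100
  {D}: scan cost=40, card=40
  {A}: scan cost=300, card=300
  {B}: scan cost=20, card=20
  {CD}: card=800; try (D,hash)→680, (C,merge)→1120, (D,merge)→1180, (C,hash)→1480, (C,nl)→4040, (D,nl)→4100; best=680 via (D,hash)
  {AC}: card=7500; try (C,hash)→2000, (A,merge)→3900, (C,merge)→4100, (A,hash)→5600, (A,nl)→30100, (C,nl)→30300; best=2000 via (C,hash)
  {BC}: card=200; try (B,hash)→400, (B,nl_idx)→800, (C,merge)→940, (B,merge)→1020, (C,hash)→1440, (C,nl)→2020 …(+1); best=400 via (B,hash)
  {ACD}: card=60000; try (A,hash)→6880, (D,hash)→9980, (A,merge)→12480, (D,merge)→107280, (A,nl)→240680, (D,nl)→302000; best=6880 via (A,hash)
  {BCD}: card=1600; try (D,hash)→1080, (B,hash)→1680, (D,merge)→2480, (B,nl_idx)→6280, (D,nl)→8400, (B,merge)→9600 …(+1); best=1080 via (D,hash)
  {ABC}: card=15000; try (A,merge)→5200, (A,hash)→6000, (B,hash)→9700, (B,nl_idx)→54500, (A,nl)→60400, (B,merge)→107120 …(+1); best=5200 via (A,merge)
  {ABCD}: card=120000; try (A,hash)→8080, (D,hash)→20680, (A,merge)→23280, (B,hash)→67080, (D,merge)→230480, (B,nl_idx)→426880 …(+4); best=8080 via (A,hash)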